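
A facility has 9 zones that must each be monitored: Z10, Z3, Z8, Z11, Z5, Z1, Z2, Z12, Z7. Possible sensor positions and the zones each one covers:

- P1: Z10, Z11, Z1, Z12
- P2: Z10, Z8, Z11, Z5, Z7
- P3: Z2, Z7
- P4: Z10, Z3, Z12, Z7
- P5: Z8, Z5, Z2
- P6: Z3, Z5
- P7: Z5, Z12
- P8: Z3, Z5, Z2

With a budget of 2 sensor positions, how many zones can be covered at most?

7

Choosing P1, P2 covers {Z10, Z8, Z11, Z5, Z1, Z12, Z7} — 7 zones.
No choice of 2 sensor positions does better; here Z3, Z2 are left uncovered.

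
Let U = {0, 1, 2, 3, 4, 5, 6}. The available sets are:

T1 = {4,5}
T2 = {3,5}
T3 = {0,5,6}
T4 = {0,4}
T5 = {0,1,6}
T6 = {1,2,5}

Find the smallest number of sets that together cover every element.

T1, T2, T3, T6 together cover {0, 1, 2, 3, 4, 5, 6} — every element.
No 3 of the 6 sets cover everything (all 20 triples fall short), so 4 is minimum.

4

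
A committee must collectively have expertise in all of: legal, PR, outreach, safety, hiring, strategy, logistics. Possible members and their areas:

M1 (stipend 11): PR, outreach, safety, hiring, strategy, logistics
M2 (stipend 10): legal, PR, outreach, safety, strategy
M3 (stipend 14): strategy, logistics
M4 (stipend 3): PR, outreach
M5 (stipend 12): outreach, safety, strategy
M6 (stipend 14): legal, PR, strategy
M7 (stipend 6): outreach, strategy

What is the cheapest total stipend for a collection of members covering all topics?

M1, M2 cover every topic at stipend 11 + 10 = 21.
Any cover uses at least 2 members; among all covering selections none totals below 21.
Greedy by coverage-per-stipend would pick M4, M1, M2 for 24 — worse than the optimum 21.

21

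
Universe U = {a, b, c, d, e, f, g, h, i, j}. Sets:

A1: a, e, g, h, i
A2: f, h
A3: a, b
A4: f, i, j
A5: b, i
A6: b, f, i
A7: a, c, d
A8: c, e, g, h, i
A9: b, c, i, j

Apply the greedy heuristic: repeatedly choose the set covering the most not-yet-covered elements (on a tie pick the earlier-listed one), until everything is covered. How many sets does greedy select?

Pick 1: A1 covers 5 new elements (a, e, g, h, i).
Pick 2: A9 covers 3 new elements (b, c, j).
Pick 3: A2 covers 1 new elements (f).
Pick 4: A7 covers 1 new elements (d).
Greedy uses 4 sets.

4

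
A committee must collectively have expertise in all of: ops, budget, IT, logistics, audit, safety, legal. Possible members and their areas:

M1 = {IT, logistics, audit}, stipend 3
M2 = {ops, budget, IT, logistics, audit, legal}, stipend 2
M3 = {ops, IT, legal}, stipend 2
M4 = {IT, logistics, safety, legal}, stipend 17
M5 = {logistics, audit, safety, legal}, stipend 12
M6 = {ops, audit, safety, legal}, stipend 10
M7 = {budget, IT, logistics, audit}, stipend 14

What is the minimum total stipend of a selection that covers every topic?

12

M2, M6 cover every topic at stipend 2 + 10 = 12.
Any cover uses at least 2 members; among all covering selections none totals below 12.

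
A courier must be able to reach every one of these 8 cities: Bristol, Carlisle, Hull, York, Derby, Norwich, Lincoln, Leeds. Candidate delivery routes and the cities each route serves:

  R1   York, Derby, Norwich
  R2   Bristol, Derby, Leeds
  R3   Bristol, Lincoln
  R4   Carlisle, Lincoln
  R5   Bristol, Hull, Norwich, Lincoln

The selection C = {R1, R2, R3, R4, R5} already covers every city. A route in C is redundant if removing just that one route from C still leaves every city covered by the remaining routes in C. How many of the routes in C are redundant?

1

Drop R1: York uncovered — not redundant.
Drop R2: Leeds uncovered — not redundant.
Drop R3: the rest still cover every city — redundant.
Drop R4: Carlisle uncovered — not redundant.
Drop R5: Hull uncovered — not redundant.
1 redundant: R3.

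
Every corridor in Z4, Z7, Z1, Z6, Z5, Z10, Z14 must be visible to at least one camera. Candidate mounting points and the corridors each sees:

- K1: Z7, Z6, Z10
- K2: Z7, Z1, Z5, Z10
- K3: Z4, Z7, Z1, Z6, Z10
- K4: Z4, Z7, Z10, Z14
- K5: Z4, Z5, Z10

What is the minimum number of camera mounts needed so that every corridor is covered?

3

K1, K2, K4 together cover {Z4, Z7, Z1, Z6, Z5, Z10, Z14} — every corridor.
No 2 of the 5 camera mounts cover everything (all 10 pairs fall short), so 3 is minimum.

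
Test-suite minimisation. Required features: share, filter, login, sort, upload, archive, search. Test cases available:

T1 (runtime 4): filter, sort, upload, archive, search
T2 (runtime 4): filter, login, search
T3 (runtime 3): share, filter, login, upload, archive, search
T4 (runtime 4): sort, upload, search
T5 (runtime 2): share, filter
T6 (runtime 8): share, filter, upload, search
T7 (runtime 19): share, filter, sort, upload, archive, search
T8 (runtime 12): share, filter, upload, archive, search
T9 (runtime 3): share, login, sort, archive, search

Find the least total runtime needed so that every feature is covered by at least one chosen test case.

T3, T9 cover every feature at runtime 3 + 3 = 6.
Any cover uses at least 2 test cases; among all covering selections none totals below 6.

6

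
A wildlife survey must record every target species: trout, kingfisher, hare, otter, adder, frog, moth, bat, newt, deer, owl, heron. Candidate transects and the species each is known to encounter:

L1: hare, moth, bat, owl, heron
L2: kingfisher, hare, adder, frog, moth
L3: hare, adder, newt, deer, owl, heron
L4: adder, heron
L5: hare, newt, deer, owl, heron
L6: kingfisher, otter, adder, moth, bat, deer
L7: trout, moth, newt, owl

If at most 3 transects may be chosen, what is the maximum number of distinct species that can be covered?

Choosing L1, L6, L7 covers {trout, kingfisher, hare, otter, adder, moth, bat, newt, deer, owl, heron} — 11 species.
No choice of 3 transects does better; here frog is left uncovered.

11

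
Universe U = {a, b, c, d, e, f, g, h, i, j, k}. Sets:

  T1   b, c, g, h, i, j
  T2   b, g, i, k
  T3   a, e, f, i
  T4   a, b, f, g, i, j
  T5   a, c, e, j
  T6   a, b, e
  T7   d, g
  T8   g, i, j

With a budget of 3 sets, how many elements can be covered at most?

10

Choosing T1, T2, T3 covers {a, b, c, e, f, g, h, i, j, k} — 10 elements.
No choice of 3 sets does better; here d is left uncovered.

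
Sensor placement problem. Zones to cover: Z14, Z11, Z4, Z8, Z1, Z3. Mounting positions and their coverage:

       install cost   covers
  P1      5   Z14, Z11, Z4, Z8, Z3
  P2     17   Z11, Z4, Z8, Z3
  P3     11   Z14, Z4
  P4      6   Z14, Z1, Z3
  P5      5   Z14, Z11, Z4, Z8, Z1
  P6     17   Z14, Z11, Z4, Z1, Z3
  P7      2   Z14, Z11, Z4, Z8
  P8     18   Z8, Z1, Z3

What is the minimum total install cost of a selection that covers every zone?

P4, P7 cover every zone at install cost 6 + 2 = 8.
Any cover uses at least 2 sensor positions; among all covering selections none totals below 8.

8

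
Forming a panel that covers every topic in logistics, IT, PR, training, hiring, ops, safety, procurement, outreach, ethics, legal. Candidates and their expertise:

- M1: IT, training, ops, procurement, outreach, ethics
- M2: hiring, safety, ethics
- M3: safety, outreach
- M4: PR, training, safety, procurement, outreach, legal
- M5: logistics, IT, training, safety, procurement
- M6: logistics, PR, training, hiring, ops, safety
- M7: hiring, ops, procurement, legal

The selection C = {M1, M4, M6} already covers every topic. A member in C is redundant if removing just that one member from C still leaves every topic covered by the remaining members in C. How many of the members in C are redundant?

0

Drop M1: IT, ethics uncovered — not redundant.
Drop M4: legal uncovered — not redundant.
Drop M6: logistics, hiring uncovered — not redundant.
None of the members in C is redundant.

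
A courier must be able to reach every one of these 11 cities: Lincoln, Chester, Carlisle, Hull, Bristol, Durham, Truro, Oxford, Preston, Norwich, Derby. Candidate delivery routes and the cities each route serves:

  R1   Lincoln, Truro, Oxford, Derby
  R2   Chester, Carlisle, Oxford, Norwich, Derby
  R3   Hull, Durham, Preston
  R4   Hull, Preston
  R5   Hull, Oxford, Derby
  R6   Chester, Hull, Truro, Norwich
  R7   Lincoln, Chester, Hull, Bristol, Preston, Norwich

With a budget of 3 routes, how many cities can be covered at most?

Choosing R1, R2, R3 covers {Lincoln, Chester, Carlisle, Hull, Durham, Truro, Oxford, Preston, Norwich, Derby} — 10 cities.
No choice of 3 routes does better; here Bristol is left uncovered.

10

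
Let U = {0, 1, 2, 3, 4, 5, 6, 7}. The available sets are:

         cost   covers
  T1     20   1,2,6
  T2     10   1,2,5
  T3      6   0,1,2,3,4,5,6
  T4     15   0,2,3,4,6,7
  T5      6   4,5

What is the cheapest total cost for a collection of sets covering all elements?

T3, T4 cover every element at cost 6 + 15 = 21.
Any cover uses at least 2 sets; among all covering selections none totals below 21.

21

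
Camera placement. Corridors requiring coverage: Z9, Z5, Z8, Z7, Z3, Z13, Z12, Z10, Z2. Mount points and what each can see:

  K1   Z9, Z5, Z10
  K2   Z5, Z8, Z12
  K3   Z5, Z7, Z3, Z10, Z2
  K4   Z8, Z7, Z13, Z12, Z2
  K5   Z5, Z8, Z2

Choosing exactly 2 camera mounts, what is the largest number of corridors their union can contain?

Choosing K1, K4 covers {Z9, Z5, Z8, Z7, Z13, Z12, Z10, Z2} — 8 corridors.
No choice of 2 camera mounts does better; here Z3 is left uncovered.

8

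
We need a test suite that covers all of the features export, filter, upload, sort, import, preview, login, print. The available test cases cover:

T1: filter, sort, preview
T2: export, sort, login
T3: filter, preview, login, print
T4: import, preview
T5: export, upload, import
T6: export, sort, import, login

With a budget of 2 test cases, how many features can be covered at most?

7

Choosing T3, T5 covers {export, filter, upload, import, preview, login, print} — 7 features.
No choice of 2 test cases does better; here sort is left uncovered.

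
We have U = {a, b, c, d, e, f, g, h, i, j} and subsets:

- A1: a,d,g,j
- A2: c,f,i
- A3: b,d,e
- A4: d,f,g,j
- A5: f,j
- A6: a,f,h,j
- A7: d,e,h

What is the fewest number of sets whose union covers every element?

A1, A2, A3, A6 together cover {a, b, c, d, e, f, g, h, i, j} — every element.
No 3 of the 7 sets cover everything (all 35 triples fall short), so 4 is minimum.

4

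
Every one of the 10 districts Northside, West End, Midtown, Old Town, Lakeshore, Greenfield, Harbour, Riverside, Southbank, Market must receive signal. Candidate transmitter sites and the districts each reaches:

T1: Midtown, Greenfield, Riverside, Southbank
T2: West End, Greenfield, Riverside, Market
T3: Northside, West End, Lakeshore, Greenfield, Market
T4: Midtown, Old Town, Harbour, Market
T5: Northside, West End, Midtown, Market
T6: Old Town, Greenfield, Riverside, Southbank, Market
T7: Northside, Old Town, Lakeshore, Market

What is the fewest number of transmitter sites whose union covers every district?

3

T1, T3, T4 together cover {Northside, West End, Midtown, Old Town, Lakeshore, Greenfield, Harbour, Riverside, Southbank, Market} — every district.
No 2 of the 7 transmitter sites cover everything (all 21 pairs fall short), so 3 is minimum.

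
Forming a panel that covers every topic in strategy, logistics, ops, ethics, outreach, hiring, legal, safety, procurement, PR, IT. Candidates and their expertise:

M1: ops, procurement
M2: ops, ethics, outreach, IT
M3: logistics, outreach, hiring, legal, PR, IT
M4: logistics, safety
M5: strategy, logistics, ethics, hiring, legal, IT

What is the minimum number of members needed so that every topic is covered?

4

M1, M3, M4, M5 together cover {strategy, logistics, ops, ethics, outreach, hiring, legal, safety, procurement, PR, IT} — every topic.
No 3 of the 5 members cover everything (all 10 triples fall short), so 4 is minimum.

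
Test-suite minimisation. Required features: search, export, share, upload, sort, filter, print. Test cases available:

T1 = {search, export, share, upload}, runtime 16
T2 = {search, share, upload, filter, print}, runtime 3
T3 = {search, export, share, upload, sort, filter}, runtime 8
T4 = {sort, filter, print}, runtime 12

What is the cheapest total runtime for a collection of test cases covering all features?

11

T2, T3 cover every feature at runtime 3 + 8 = 11.
Any cover uses at least 2 test cases; among all covering selections none totals below 11.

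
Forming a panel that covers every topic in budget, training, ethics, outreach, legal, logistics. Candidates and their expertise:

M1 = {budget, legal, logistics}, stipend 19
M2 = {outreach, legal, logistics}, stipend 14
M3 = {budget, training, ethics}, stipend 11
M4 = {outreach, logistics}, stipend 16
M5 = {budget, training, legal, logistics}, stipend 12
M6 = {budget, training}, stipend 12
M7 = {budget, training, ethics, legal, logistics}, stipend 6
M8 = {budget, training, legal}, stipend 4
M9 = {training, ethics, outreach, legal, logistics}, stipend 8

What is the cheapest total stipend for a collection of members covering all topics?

M8, M9 cover every topic at stipend 4 + 8 = 12.
Any cover uses at least 2 members; among all covering selections none totals below 12.
Greedy by coverage-per-stipend would pick M7, M9 for 14 — worse than the optimum 12.

12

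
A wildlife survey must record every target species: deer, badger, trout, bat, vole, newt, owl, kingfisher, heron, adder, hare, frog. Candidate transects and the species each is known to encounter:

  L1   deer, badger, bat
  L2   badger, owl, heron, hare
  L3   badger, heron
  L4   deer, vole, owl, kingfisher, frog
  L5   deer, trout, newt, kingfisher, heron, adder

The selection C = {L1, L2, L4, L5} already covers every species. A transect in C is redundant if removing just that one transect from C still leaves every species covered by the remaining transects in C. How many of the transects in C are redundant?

0

Drop L1: bat uncovered — not redundant.
Drop L2: hare uncovered — not redundant.
Drop L4: vole, frog uncovered — not redundant.
Drop L5: trout, newt, adder uncovered — not redundant.
None of the transects in C is redundant.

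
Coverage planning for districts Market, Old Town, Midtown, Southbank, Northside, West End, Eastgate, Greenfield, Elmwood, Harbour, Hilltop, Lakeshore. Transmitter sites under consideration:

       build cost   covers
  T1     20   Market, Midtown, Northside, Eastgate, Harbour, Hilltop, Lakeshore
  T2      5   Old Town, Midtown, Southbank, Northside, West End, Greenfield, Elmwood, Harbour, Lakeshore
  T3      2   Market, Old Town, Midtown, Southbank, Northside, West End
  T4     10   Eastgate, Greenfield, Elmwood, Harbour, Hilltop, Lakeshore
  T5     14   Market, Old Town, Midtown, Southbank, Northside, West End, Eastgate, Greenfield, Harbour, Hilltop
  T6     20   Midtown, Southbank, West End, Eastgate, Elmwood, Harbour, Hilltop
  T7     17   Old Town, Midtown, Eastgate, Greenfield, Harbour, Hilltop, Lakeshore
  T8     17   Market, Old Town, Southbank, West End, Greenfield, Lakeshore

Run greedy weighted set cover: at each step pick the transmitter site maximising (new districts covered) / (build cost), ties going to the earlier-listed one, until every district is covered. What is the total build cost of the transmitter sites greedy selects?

Pick 1: T3 adds 6 new (Market, Old Town, Midtown, Southbank, Northside, West End) at build cost 2 (ratio 6/2).
Pick 2: T2 adds 4 new (Greenfield, Elmwood, Harbour, Lakeshore) at build cost 5 (ratio 4/5).
Pick 3: T4 adds 2 new (Eastgate, Hilltop) at build cost 10 (ratio 2/10).
Greedy total build cost: 2 + 5 + 10 = 17. (The true optimum is 12, so greedy overshoots here.)

17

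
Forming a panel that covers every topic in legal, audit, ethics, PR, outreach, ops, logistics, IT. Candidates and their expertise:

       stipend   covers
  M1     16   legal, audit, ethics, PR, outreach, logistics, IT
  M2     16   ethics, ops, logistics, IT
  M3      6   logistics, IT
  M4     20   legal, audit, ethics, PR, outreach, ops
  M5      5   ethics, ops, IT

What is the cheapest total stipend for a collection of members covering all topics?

21

M1, M5 cover every topic at stipend 16 + 5 = 21.
Any cover uses at least 2 members; among all covering selections none totals below 21.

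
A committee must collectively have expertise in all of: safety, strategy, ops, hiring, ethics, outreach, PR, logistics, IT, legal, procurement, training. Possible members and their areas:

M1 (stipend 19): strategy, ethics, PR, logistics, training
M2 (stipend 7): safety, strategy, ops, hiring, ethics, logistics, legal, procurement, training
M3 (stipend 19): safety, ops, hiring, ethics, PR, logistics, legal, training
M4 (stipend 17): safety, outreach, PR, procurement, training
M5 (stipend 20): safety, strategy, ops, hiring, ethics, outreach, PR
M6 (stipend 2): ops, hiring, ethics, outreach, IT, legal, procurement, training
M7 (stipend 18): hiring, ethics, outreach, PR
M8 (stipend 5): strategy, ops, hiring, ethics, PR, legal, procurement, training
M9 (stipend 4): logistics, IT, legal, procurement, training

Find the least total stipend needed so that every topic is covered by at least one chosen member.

M2, M6, M8 cover every topic at stipend 7 + 2 + 5 = 14.
Any cover uses at least 2 members; among all covering selections none totals below 14.

14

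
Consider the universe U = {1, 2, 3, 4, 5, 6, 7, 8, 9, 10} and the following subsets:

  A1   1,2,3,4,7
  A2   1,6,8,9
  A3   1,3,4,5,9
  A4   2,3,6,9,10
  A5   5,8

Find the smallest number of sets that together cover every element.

3

A1, A4, A5 together cover {1, 2, 3, 4, 5, 6, 7, 8, 9, 10} — every element.
No 2 of the 5 sets cover everything (all 10 pairs fall short), so 3 is minimum.
Greedy (largest uncovered first) would take A1, A2, A3, A4 — 4 sets — but 3 suffice.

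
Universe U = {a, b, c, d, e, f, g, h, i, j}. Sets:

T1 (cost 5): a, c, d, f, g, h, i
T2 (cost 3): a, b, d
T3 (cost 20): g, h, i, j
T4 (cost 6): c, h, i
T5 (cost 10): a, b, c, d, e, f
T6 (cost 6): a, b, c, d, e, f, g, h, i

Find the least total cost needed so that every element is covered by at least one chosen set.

T3, T6 cover every element at cost 20 + 6 = 26.
Any cover uses at least 2 sets; among all covering selections none totals below 26.

26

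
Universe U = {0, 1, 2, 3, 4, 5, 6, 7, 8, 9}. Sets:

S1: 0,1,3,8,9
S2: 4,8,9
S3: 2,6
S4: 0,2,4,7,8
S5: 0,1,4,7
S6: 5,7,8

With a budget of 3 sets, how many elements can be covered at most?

Choosing S1, S3, S4 covers {0, 1, 2, 3, 4, 6, 7, 8, 9} — 9 elements.
No choice of 3 sets does better; here 5 is left uncovered.

9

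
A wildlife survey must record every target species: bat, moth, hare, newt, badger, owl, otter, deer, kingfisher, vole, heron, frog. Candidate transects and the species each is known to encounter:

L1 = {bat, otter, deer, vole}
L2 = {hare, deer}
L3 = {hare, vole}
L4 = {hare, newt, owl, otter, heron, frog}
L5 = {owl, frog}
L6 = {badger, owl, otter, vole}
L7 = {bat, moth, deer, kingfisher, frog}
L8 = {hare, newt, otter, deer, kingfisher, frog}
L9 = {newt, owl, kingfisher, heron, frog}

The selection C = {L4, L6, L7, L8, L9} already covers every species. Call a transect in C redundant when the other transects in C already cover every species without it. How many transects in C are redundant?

3

Drop L4: the rest still cover every species — redundant.
Drop L6: badger, vole uncovered — not redundant.
Drop L7: bat, moth uncovered — not redundant.
Drop L8: the rest still cover every species — redundant.
Drop L9: the rest still cover every species — redundant.
3 redundant: L4, L8, L9.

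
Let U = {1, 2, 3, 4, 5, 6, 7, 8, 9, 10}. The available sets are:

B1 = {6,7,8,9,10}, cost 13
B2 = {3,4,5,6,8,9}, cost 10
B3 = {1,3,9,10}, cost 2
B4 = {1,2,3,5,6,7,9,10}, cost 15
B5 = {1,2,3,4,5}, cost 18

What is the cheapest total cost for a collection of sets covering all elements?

25

B2, B4 cover every element at cost 10 + 15 = 25.
Any cover uses at least 2 sets; among all covering selections none totals below 25.
Greedy by coverage-per-cost would pick B3, B2, B4 for 27 — worse than the optimum 25.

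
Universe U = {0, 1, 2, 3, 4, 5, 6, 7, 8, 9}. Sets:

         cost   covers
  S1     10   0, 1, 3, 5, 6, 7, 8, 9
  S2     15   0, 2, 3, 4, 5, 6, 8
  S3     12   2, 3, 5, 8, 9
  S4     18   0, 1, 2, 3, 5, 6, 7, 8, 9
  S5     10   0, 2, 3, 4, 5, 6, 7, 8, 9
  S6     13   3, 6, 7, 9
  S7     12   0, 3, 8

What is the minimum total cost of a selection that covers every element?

20

S1, S5 cover every element at cost 10 + 10 = 20.
Any cover uses at least 2 sets; among all covering selections none totals below 20.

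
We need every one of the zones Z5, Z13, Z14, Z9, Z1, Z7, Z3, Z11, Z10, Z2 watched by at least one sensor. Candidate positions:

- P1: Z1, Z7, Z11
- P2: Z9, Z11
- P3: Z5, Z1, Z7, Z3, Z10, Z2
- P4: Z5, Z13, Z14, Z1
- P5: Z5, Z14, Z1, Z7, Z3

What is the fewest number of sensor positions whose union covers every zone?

P2, P3, P4 together cover {Z5, Z13, Z14, Z9, Z1, Z7, Z3, Z11, Z10, Z2} — every zone.
No 2 of the 5 sensor positions cover everything (all 10 pairs fall short), so 3 is minimum.

3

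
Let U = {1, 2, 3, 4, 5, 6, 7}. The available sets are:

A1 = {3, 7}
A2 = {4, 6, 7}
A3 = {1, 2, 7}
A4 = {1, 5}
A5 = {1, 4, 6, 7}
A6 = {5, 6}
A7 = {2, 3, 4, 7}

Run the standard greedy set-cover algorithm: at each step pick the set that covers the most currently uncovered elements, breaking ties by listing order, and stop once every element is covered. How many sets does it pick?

3

Pick 1: A5 covers 4 new elements (1, 4, 6, 7).
Pick 2: A7 covers 2 new elements (2, 3).
Pick 3: A4 covers 1 new elements (5).
Greedy uses 3 sets.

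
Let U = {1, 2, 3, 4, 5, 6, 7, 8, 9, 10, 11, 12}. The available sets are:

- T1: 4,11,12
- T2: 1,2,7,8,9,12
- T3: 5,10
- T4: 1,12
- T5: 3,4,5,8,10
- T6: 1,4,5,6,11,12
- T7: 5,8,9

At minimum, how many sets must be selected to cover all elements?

3

T2, T5, T6 together cover {1, 2, 3, 4, 5, 6, 7, 8, 9, 10, 11, 12} — every element.
No 2 of the 7 sets cover everything (all 21 pairs fall short), so 3 is minimum.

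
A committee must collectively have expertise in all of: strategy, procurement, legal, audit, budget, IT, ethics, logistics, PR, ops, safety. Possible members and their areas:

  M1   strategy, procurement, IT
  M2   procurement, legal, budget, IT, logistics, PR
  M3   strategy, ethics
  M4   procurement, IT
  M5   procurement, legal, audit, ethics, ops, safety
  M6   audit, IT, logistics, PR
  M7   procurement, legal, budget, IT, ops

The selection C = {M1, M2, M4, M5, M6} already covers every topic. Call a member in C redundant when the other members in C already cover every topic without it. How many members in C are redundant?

Drop M1: strategy uncovered — not redundant.
Drop M2: budget uncovered — not redundant.
Drop M4: the rest still cover every topic — redundant.
Drop M5: ethics, ops, safety uncovered — not redundant.
Drop M6: the rest still cover every topic — redundant.
2 redundant: M4, M6.

2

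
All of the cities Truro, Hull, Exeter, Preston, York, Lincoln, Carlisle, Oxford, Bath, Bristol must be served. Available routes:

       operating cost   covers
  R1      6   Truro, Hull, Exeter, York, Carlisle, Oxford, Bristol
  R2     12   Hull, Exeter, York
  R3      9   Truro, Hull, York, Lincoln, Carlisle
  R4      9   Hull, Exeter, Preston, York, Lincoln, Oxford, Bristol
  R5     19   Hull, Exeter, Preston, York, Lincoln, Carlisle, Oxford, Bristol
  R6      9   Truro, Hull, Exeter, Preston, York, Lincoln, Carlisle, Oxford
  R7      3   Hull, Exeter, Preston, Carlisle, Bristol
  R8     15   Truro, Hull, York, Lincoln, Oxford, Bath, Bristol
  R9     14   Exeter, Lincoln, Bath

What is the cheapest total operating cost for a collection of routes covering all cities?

R7, R8 cover every city at operating cost 3 + 15 = 18.
Any cover uses at least 2 routes; among all covering selections none totals below 18.
Greedy by coverage-per-operating cost would pick R7, R1, R9 for 23 — worse than the optimum 18.

18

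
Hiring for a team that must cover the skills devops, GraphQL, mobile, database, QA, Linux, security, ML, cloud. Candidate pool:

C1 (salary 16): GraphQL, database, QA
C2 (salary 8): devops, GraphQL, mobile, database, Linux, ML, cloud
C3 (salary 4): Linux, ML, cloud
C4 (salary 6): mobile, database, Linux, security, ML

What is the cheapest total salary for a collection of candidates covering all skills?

30

C1, C2, C4 cover every skill at salary 16 + 8 + 6 = 30.
Any cover uses at least 3 candidates; among all covering selections none totals below 30.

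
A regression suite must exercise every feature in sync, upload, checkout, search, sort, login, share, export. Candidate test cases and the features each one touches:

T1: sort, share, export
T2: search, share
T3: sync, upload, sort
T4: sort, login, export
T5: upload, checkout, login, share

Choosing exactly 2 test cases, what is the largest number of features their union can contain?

Choosing T1, T5 covers {upload, checkout, sort, login, share, export} — 6 features.
No choice of 2 test cases does better; here sync, search are left uncovered.

6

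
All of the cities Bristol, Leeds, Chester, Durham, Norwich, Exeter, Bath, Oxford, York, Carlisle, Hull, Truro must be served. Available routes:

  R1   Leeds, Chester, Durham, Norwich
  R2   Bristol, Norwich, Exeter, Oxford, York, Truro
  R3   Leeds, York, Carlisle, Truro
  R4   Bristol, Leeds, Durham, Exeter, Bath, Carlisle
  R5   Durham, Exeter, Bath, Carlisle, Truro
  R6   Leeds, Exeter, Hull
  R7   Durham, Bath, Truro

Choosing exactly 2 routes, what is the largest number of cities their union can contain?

10

Choosing R2, R4 covers {Bristol, Leeds, Durham, Norwich, Exeter, Bath, Oxford, York, Carlisle, Truro} — 10 cities.
No choice of 2 routes does better; here Chester, Hull are left uncovered.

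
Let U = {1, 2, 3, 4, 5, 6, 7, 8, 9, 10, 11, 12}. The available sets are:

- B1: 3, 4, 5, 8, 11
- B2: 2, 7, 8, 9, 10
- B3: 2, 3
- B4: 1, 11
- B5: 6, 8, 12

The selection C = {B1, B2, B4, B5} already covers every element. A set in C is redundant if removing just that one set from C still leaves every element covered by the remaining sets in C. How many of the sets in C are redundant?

Drop B1: 3, 4, 5 uncovered — not redundant.
Drop B2: 2, 7, 9, 10 uncovered — not redundant.
Drop B4: 1 uncovered — not redundant.
Drop B5: 6, 12 uncovered — not redundant.
None of the sets in C is redundant.

0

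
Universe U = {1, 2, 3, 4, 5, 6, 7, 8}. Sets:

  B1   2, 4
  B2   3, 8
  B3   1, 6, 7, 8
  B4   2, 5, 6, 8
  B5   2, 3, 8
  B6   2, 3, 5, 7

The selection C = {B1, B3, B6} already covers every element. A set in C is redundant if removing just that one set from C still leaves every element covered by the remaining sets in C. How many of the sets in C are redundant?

0

Drop B1: 4 uncovered — not redundant.
Drop B3: 1, 6, 8 uncovered — not redundant.
Drop B6: 3, 5 uncovered — not redundant.
None of the sets in C is redundant.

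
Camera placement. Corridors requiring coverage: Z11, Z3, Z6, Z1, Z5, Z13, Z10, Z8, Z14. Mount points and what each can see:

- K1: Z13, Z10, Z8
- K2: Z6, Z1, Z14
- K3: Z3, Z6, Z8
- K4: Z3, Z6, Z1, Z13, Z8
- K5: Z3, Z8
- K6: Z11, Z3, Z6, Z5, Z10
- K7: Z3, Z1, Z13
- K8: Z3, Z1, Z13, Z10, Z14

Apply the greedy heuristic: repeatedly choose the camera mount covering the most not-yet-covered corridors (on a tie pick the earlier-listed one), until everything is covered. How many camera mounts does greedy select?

Pick 1: K4 covers 5 new corridors (Z3, Z6, Z1, Z13, Z8).
Pick 2: K6 covers 3 new corridors (Z11, Z5, Z10).
Pick 3: K2 covers 1 new corridors (Z14).
Greedy uses 3 camera mounts.

3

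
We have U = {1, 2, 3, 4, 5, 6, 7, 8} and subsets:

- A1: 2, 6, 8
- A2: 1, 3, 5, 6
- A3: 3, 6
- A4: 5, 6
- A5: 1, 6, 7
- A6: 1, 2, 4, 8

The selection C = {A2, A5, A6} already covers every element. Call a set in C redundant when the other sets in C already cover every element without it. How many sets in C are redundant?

0

Drop A2: 3, 5 uncovered — not redundant.
Drop A5: 7 uncovered — not redundant.
Drop A6: 2, 4, 8 uncovered — not redundant.
None of the sets in C is redundant.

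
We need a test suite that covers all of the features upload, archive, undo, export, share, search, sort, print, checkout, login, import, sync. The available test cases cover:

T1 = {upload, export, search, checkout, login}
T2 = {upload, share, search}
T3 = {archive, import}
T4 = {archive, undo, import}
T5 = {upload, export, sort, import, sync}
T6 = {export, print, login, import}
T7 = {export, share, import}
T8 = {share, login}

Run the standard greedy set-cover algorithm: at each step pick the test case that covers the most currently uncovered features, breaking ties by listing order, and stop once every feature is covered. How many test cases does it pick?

5

Pick 1: T1 covers 5 new features (upload, export, search, checkout, login).
Pick 2: T4 covers 3 new features (archive, undo, import).
Pick 3: T5 covers 2 new features (sort, sync).
Pick 4: T2 covers 1 new features (share).
Pick 5: T6 covers 1 new features (print).
Greedy uses 5 test cases.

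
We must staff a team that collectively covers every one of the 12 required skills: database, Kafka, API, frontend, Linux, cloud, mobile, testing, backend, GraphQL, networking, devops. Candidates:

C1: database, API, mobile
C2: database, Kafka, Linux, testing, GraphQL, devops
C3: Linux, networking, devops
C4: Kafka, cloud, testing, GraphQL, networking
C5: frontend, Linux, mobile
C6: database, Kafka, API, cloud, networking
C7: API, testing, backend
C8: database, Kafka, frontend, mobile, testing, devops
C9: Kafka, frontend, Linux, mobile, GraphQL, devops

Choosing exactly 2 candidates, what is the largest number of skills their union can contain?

10

Choosing C6, C9 covers {database, Kafka, API, frontend, Linux, cloud, mobile, GraphQL, networking, devops} — 10 skills.
No choice of 2 candidates does better; here testing, backend are left uncovered.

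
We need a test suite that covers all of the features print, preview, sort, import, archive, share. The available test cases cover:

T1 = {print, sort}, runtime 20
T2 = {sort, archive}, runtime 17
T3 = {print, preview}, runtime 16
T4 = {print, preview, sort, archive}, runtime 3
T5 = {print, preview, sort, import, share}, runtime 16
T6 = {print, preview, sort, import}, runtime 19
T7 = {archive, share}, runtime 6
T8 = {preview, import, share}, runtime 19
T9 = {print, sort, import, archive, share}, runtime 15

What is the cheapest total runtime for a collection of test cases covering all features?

18

T4, T9 cover every feature at runtime 3 + 15 = 18.
Any cover uses at least 2 test cases; among all covering selections none totals below 18.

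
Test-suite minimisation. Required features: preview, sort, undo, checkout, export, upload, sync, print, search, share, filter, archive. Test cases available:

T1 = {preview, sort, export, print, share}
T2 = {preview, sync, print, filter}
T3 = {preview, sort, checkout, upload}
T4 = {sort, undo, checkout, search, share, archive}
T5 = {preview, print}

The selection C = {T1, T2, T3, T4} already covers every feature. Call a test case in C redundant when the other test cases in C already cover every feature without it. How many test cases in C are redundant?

0

Drop T1: export uncovered — not redundant.
Drop T2: sync, filter uncovered — not redundant.
Drop T3: upload uncovered — not redundant.
Drop T4: undo, search, archive uncovered — not redundant.
None of the test cases in C is redundant.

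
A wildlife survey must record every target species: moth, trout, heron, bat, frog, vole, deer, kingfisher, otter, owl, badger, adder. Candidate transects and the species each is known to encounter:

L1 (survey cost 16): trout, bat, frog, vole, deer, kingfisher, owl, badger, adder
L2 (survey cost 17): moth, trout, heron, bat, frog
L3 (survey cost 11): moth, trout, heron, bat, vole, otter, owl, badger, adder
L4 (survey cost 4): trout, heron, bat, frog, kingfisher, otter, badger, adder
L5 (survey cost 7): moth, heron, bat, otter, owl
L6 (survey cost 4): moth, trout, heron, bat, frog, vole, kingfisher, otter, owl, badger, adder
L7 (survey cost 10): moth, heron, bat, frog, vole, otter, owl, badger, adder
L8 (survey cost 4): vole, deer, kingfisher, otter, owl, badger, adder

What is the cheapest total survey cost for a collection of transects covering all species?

8

L6, L8 cover every species at survey cost 4 + 4 = 8.
Any cover uses at least 2 transects; among all covering selections none totals below 8.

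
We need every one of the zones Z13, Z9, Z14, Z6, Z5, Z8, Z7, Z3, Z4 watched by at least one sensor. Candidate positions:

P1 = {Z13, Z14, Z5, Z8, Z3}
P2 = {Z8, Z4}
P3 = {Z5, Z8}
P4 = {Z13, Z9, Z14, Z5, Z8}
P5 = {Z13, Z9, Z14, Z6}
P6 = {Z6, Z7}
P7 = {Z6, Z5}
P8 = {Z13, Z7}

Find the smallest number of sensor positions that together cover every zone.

P1, P2, P4, P6 together cover {Z13, Z9, Z14, Z6, Z5, Z8, Z7, Z3, Z4} — every zone.
No 3 of the 8 sensor positions cover everything (all 56 triples fall short), so 4 is minimum.

4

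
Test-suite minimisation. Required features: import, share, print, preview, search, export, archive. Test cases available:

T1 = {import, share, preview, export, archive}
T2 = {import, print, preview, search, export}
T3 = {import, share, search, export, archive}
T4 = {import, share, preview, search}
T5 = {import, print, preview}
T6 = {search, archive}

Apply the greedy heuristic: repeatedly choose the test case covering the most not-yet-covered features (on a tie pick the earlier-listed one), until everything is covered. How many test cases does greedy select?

Pick 1: T1 covers 5 new features (import, share, preview, export, archive).
Pick 2: T2 covers 2 new features (print, search).
Greedy uses 2 test cases.

2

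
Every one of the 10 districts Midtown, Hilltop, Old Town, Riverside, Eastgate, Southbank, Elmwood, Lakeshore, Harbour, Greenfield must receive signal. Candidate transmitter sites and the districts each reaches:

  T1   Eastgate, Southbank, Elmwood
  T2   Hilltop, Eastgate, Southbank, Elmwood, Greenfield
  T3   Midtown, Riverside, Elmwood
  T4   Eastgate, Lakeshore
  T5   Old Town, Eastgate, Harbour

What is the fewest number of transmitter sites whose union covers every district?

T2, T3, T4, T5 together cover {Midtown, Hilltop, Old Town, Riverside, Eastgate, Southbank, Elmwood, Lakeshore, Harbour, Greenfield} — every district.
No 3 of the 5 transmitter sites cover everything (all 10 triples fall short), so 4 is minimum.

4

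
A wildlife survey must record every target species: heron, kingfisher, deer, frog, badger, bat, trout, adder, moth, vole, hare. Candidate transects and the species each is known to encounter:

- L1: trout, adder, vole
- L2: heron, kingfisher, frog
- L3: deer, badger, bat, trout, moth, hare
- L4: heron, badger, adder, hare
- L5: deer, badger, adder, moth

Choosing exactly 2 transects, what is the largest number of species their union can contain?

Choosing L2, L3 covers {heron, kingfisher, deer, frog, badger, bat, trout, moth, hare} — 9 species.
No choice of 2 transects does better; here adder, vole are left uncovered.

9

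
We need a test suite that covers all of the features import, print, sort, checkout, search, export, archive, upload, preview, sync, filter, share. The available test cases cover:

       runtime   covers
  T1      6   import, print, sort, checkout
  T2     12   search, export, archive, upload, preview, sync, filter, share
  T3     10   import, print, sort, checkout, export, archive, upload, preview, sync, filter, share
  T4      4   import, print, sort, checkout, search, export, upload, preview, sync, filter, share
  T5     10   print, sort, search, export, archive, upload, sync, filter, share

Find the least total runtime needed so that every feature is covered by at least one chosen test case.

14

T3, T4 cover every feature at runtime 10 + 4 = 14.
Any cover uses at least 2 test cases; among all covering selections none totals below 14.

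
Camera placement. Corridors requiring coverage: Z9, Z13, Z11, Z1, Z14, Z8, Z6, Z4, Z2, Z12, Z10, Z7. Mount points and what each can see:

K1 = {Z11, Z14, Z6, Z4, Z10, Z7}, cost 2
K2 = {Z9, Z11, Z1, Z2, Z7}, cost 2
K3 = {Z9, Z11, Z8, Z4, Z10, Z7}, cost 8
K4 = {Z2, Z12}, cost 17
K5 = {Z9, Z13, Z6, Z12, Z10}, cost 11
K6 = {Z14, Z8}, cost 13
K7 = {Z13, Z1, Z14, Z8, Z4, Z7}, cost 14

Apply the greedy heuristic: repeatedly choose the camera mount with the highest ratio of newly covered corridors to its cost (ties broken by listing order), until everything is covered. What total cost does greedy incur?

Pick 1: K1 adds 6 new (Z11, Z14, Z6, Z4, Z10, Z7) at cost 2 (ratio 6/2).
Pick 2: K2 adds 3 new (Z9, Z1, Z2) at cost 2 (ratio 3/2).
Pick 3: K5 adds 2 new (Z13, Z12) at cost 11 (ratio 2/11).
Pick 4: K3 adds 1 new (Z8) at cost 8 (ratio 1/8).
Greedy total cost: 2 + 2 + 11 + 8 = 23.

23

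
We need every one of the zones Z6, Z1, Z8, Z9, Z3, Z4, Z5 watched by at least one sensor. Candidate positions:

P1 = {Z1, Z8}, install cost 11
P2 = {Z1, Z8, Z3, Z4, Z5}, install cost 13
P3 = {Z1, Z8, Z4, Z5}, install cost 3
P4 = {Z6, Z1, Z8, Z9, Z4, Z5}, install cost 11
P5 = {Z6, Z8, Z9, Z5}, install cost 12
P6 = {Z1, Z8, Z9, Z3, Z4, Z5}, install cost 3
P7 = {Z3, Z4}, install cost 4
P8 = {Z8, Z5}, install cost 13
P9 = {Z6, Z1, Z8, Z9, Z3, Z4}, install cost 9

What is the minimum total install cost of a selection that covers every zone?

P3, P9 cover every zone at install cost 3 + 9 = 12.
Any cover uses at least 2 sensor positions; among all covering selections none totals below 12.

12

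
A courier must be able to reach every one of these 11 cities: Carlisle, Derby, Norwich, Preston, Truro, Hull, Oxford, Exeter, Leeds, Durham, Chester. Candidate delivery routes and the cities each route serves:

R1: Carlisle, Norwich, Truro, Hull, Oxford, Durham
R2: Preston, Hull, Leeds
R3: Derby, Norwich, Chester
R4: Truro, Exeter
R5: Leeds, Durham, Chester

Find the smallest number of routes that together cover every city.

R1, R2, R3, R4 together cover {Carlisle, Derby, Norwich, Preston, Truro, Hull, Oxford, Exeter, Leeds, Durham, Chester} — every city.
No 3 of the 5 routes cover everything (all 10 triples fall short), so 4 is minimum.

4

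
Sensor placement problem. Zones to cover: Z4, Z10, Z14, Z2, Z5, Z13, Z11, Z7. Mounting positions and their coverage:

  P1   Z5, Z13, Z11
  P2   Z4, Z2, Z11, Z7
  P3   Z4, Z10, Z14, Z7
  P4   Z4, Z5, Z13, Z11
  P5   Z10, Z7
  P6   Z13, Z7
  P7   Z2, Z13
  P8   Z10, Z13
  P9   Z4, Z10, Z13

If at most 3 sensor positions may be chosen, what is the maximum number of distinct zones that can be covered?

Choosing P1, P2, P3 covers {Z4, Z10, Z14, Z2, Z5, Z13, Z11, Z7} — 8 zones.
That is all 8 zones.

8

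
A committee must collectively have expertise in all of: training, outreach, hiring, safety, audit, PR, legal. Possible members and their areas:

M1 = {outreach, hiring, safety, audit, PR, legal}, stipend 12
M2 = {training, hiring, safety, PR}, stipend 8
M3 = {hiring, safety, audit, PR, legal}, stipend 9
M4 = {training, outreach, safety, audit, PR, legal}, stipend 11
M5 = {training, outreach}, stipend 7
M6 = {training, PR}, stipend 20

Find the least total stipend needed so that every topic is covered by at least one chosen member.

M3, M5 cover every topic at stipend 9 + 7 = 16.
Any cover uses at least 2 members; among all covering selections none totals below 16.

16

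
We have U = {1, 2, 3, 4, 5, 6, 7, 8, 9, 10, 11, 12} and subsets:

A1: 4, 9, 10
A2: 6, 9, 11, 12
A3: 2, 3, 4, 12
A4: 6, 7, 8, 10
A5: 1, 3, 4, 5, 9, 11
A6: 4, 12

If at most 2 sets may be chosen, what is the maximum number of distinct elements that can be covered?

10

Choosing A4, A5 covers {1, 3, 4, 5, 6, 7, 8, 9, 10, 11} — 10 elements.
No choice of 2 sets does better; here 2, 12 are left uncovered.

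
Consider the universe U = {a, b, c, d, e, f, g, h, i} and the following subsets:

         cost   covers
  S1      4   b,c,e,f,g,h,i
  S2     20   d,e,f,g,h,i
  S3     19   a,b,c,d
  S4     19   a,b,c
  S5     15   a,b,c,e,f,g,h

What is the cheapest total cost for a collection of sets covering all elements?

23

S1, S3 cover every element at cost 4 + 19 = 23.
Any cover uses at least 2 sets; among all covering selections none totals below 23.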